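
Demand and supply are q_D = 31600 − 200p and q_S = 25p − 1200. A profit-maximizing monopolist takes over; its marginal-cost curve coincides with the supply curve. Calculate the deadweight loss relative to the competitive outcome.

1344.44

In inverse form: demand p = 158 − 0.005q, supply p = 48 + 0.04q.
Competitive equilibrium: 158 − 0.005q = 48 + 0.04q → q* = 2444.4444, p* = 145.7778.
Marginal revenue: MR = 158 − 0.01q. Set MR = MC: 158 − 0.01q = 48 + 0.04q → q_m = 2200.
Price p_m = 158 − 0.005·2200 = 147; MC(q_m) = 48 + 0.04·2200 = 136.
Competitive q* = 2444.4444, so Δq = 244.4444; wedge = 147 − 136 = 11.
The triangle = ½ × 244.4444 × 11 = 1344.44.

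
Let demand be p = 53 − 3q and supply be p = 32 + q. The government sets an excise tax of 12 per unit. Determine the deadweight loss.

18

Competitive equilibrium: 53 − 3q = 32 + q → q* = 5.25, p* = 37.25.
With the tax, the buyer price exceeds the seller price by 12: (53 − 3q) − (32 + q) = 12 → q' = 2.25.
Δq = 5.25 − 2.25 = 3; the wedge equals the tax, 12.
Welfare loss = ½ × 3 × 12 = 18.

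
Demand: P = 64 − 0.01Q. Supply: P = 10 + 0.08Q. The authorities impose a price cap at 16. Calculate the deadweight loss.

Competitive equilibrium: 64 − 0.01Q = 10 + 0.08Q → Q* = 600, P* = 58.
At the ceiling P = 16, quantity supplied = (16 − 10)/0.08 = 75.
Willingness to pay at Q' = 75: 64 − 0.01·75 = 63.25.
ΔQ = 600 − 75 = 525; wedge = 63.25 − 16 = 47.25.
Welfare loss = ½ × 525 × 47.25 = 12403.125.

12403.125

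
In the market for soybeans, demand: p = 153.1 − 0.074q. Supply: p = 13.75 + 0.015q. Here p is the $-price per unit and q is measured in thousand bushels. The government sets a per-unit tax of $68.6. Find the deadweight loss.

Competitive equilibrium: 153.1 − 0.074q = 13.75 + 0.015q → q* = 1565.7303, p* = 37.236.
With the tax, the buyer price exceeds the seller price by 68.6: (153.1 − 0.074q) − (13.75 + 0.015q) = 68.6 → q' = 794.9438.
Δq = 1565.7303 − 794.9438 = 770.7865; the wedge equals the tax, 68.6.
Deadweight loss = ½ × 770.7865 × 68.6 = $26437.98 thousand.

$26437.98 thousand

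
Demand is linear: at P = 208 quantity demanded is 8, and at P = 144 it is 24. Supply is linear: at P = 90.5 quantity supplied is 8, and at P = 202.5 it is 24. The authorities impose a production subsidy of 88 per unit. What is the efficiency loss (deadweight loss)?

Demand slope = (144 − 208)/(24 − 8) = −4, so P = 240 − 4Q.
Supply slope = (202.5 − 90.5)/(24 − 8) = 7, so P = 34.5 + 7Q.
Competitive equilibrium: 240 − 4Q = 34.5 + 7Q → Q* = 18.6818, P* = 165.2727.
The subsidy lowers effective supply by 88: P = 7Q − 53.5.
New quantity: 240 − 4Q = 7Q − 53.5 → Q' = 26.6818.
Overproduction ΔQ = 26.6818 − 18.6818 = 8; wedge = subsidy = 88.
Welfare loss = ½ × 8 × 88 = 352.

352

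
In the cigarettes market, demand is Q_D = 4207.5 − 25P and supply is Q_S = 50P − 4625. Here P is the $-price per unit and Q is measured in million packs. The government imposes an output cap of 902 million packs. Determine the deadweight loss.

$3916.85 million

In inverse form: demand P = 168.3 − 0.04Q, supply P = 92.5 + 0.02Q.
Competitive equilibrium: 168.3 − 0.04Q = 92.5 + 0.02Q → Q* = 1263.3333, P* = 117.7667.
At Q = 902: demand price = 168.3 − 0.04·902 = 132.22; supply price = 92.5 + 0.02·902 = 110.54.
ΔQ = 1263.3333 − 902 = 361.3333; wedge = 132.22 − 110.54 = 21.68.
DWL = ½ × 361.3333 × 21.68 = $3916.85 million.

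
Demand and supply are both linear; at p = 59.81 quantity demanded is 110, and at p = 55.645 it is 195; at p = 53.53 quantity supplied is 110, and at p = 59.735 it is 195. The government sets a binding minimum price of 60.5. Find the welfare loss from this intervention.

Demand slope = (55.645 − 59.81)/(195 − 110) = −0.049, so p = 65.2 − 0.049q.
Supply slope = (59.735 − 53.53)/(195 − 110) = 0.073, so p = 45.5 + 0.073q.
Competitive equilibrium: 65.2 − 0.049q = 45.5 + 0.073q → q* = 161.4754, p* = 57.2877.
At the floor p = 60.5, quantity demanded = (65.2 − 60.5)/0.049 = 95.9184.
Sellers' marginal cost at q' = 95.9184: 45.5 + 0.073·95.9184 = 52.502.
Δq = 161.4754 − 95.9184 = 65.557; wedge = 60.5 − 52.502 = 7.998.
Deadweight loss = ½ × 65.557 × 7.998 = 262.16.

262.16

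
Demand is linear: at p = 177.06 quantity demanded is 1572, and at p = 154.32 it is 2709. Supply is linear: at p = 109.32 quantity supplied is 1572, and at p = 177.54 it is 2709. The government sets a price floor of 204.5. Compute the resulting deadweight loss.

Demand slope = (154.32 − 177.06)/(2709 − 1572) = −0.02, so p = 208.5 − 0.02q.
Supply slope = (177.54 − 109.32)/(2709 − 1572) = 0.06, so p = 15 + 0.06q.
Competitive equilibrium: 208.5 − 0.02q = 15 + 0.06q → q* = 2418.75, p* = 160.125.
At the floor p = 204.5, quantity demanded = (208.5 − 204.5)/0.02 = 200.
Sellers' marginal cost at q' = 200: 15 + 0.06·200 = 27.
Δq = 2418.75 − 200 = 2218.75; wedge = 204.5 − 27 = 177.5.
DWL = ½ × 2218.75 × 177.5 = 196914.06.

196914.06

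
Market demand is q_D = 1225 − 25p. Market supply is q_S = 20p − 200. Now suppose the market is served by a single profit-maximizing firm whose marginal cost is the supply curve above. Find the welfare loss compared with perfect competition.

800

In inverse form: demand p = 49 − 0.04q, supply p = 10 + 0.05q.
Competitive equilibrium: 49 − 0.04q = 10 + 0.05q → q* = 433.3333, p* = 31.6667.
Marginal revenue: MR = 49 − 0.08q. Set MR = MC: 49 − 0.08q = 10 + 0.05q → q_m = 300.
Price p_m = 49 − 0.04·300 = 37; MC(q_m) = 10 + 0.05·300 = 25.
Competitive q* = 433.3333, so Δq = 133.3333; wedge = 37 − 25 = 12.
DWL = ½ × 133.3333 × 12 = 800.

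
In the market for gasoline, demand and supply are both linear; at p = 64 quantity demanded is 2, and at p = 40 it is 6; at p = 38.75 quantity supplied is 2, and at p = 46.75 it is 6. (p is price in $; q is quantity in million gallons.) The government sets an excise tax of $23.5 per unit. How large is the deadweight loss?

Demand slope = (40 − 64)/(6 − 2) = −6, so p = 76 − 6q.
Supply slope = (46.75 − 38.75)/(6 − 2) = 2, so p = 34.75 + 2q.
Competitive equilibrium: 76 − 6q = 34.75 + 2q → q* = 5.1563, p* = 45.0625.
With the tax, the buyer price exceeds the seller price by 23.5: (76 − 6q) − (34.75 + 2q) = 23.5 → q' = 2.2188.
Δq = 5.1563 − 2.2188 = 2.9375; the wedge equals the tax, 23.5.
Welfare loss = ½ × 2.9375 × 23.5 = $34.52 million.

$34.52 million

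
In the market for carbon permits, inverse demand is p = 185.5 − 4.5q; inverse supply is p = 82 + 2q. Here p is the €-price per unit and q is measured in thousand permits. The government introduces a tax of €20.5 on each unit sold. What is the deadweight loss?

€32.33 thousand

Competitive equilibrium: 185.5 − 4.5q = 82 + 2q → q* = 15.9231, p* = 113.8462.
With the tax, the buyer price exceeds the seller price by 20.5: (185.5 − 4.5q) − (82 + 2q) = 20.5 → q' = 12.7692.
Δq = 15.9231 − 12.7692 = 3.1539; the wedge equals the tax, 20.5.
DWL = ½ × 3.1539 × 20.5 = €32.33 thousand.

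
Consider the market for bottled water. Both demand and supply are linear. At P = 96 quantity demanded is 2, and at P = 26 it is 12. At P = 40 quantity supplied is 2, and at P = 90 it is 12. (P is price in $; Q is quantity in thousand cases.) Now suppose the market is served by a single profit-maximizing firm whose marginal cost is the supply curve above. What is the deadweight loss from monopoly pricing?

Demand slope = (26 − 96)/(12 − 2) = −7, so P = 110 − 7Q.
Supply slope = (90 − 40)/(12 − 2) = 5, so P = 30 + 5Q.
Competitive equilibrium: 110 − 7Q = 30 + 5Q → Q* = 6.6667, P* = 63.3333.
Marginal revenue: MR = 110 − 14Q. Set MR = MC: 110 − 14Q = 30 + 5Q → Q_m = 4.2105.
Price P_m = 110 − 7·4.2105 = 80.5265; MC(Q_m) = 30 + 5·4.2105 = 51.0525.
Competitive Q* = 6.6667, so ΔQ = 2.4562; wedge = 80.5265 − 51.0525 = 29.474.
Welfare loss = ½ × 2.4562 × 29.474 = $36.20 thousand.

$36.20 thousand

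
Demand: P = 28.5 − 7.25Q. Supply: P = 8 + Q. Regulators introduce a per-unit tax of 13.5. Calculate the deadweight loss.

11.05

Competitive equilibrium: 28.5 − 7.25Q = 8 + Q → Q* = 2.4848, P* = 10.4848.
With the tax, the buyer price exceeds the seller price by 13.5: (28.5 − 7.25Q) − (8 + Q) = 13.5 → Q' = 0.8485.
ΔQ = 2.4848 − 0.8485 = 1.6363; the wedge equals the tax, 13.5.
The triangle = ½ × 1.6363 × 13.5 = 11.05.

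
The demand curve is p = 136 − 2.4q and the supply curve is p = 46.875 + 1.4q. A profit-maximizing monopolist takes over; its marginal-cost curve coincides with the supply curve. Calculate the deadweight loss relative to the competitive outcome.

156.61

Competitive equilibrium: 136 − 2.4q = 46.875 + 1.4q → q* = 23.4539, p* = 79.7105.
Marginal revenue: MR = 136 − 4.8q. Set MR = MC: 136 − 4.8q = 46.875 + 1.4q → q_m = 14.375.
Price p_m = 136 − 2.4·14.375 = 101.5; MC(q_m) = 46.875 + 1.4·14.375 = 67.
Competitive q* = 23.4539, so Δq = 9.0789; wedge = 101.5 − 67 = 34.5.
The triangle = ½ × 9.0789 × 34.5 = 156.61.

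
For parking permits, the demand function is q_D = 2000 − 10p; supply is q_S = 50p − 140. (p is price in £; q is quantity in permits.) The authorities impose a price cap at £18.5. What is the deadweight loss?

£44204.17

In inverse form: demand p = 200 − 0.1q, supply p = 2.8 + 0.02q.
Competitive equilibrium: 200 − 0.1q = 2.8 + 0.02q → q* = 1643.33333, p* = 35.66667.
At the ceiling p = 18.5, quantity supplied = (18.5 − 2.8)/0.02 = 785.
Willingness to pay at q' = 785: 200 − 0.1·785 = 121.5.
Δq = 1643.33333 − 785 = 858.33333; wedge = 121.5 − 18.5 = 103.
Deadweight loss = ½ × 858.33333 × 103 = £44204.17.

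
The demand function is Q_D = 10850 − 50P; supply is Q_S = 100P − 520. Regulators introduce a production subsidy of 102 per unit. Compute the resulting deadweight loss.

In inverse form: demand P = 217 − 0.02Q, supply P = 5.2 + 0.01Q.
Competitive equilibrium: 217 − 0.02Q = 5.2 + 0.01Q → Q* = 7060, P* = 75.8.
The subsidy lowers effective supply by 102: P = 0.01Q − 96.8.
New quantity: 217 − 0.02Q = 0.01Q − 96.8 → Q' = 10460.
Overproduction ΔQ = 10460 − 7060 = 3400; wedge = subsidy = 102.
Deadweight loss = ½ × 3400 × 102 = 173400.

173400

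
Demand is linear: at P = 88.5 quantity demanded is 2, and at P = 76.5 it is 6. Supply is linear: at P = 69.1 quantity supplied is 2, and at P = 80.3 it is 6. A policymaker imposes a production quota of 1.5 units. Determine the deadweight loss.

42.87

Demand slope = (76.5 − 88.5)/(6 − 2) = −3, so P = 94.5 − 3Q.
Supply slope = (80.3 − 69.1)/(6 − 2) = 2.8, so P = 63.5 + 2.8Q.
Competitive equilibrium: 94.5 − 3Q = 63.5 + 2.8Q → Q* = 5.3448, P* = 78.4655.
At Q = 1.5: demand price = 94.5 − 3·1.5 = 90; supply price = 63.5 + 2.8·1.5 = 67.7.
ΔQ = 5.3448 − 1.5 = 3.8448; wedge = 90 − 67.7 = 22.3.
The triangle = ½ × 3.8448 × 22.3 = 42.87.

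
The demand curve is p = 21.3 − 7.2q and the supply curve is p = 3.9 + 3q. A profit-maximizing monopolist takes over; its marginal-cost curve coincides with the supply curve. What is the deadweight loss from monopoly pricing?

Competitive equilibrium: 21.3 − 7.2q = 3.9 + 3q → q* = 1.7059, p* = 9.0176.
Marginal revenue: MR = 21.3 − 14.4q. Set MR = MC: 21.3 − 14.4q = 3.9 + 3q → q_m = 1.
Price p_m = 21.3 − 7.2·1 = 14.1; MC(q_m) = 3.9 + 3·1 = 6.9.
Competitive q* = 1.7059, so Δq = 0.7059; wedge = 14.1 − 6.9 = 7.2.
The triangle = ½ × 0.7059 × 7.2 = 2.54.

2.54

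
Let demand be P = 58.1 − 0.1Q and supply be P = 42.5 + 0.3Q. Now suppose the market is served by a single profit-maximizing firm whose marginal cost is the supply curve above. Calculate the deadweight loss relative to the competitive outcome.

12.168

Competitive equilibrium: 58.1 − 0.1Q = 42.5 + 0.3Q → Q* = 39, P* = 54.2.
Marginal revenue: MR = 58.1 − 0.2Q. Set MR = MC: 58.1 − 0.2Q = 42.5 + 0.3Q → Q_m = 31.2.
Price P_m = 58.1 − 0.1·31.2 = 54.98; MC(Q_m) = 42.5 + 0.3·31.2 = 51.86.
Competitive Q* = 39, so ΔQ = 7.8; wedge = 54.98 − 51.86 = 3.12.
The triangle = ½ × 7.8 × 3.12 = 12.168.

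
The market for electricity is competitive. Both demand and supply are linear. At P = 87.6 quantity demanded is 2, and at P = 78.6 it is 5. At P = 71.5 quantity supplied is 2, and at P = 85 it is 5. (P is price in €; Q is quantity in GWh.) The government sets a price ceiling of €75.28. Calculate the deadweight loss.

Demand slope = (78.6 − 87.6)/(5 − 2) = −3, so P = 93.6 − 3Q.
Supply slope = (85 − 71.5)/(5 − 2) = 4.5, so P = 62.5 + 4.5Q.
Competitive equilibrium: 93.6 − 3Q = 62.5 + 4.5Q → Q* = 4.1467, P* = 81.16.
At the ceiling P = 75.28, quantity supplied = (75.28 − 62.5)/4.5 = 2.84.
Willingness to pay at Q' = 2.84: 93.6 − 3·2.84 = 85.08.
ΔQ = 4.1467 − 2.84 = 1.3067; wedge = 85.08 − 75.28 = 9.8.
Deadweight loss = ½ × 1.3067 × 9.8 = €6.40.

€6.40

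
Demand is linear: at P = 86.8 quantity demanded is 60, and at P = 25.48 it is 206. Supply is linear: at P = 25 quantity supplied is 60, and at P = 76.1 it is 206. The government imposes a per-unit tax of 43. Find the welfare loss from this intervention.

Demand slope = (25.48 − 86.8)/(206 − 60) = −0.42, so P = 112 − 0.42Q.
Supply slope = (76.1 − 25)/(206 − 60) = 0.35, so P = 4 + 0.35Q.
Competitive equilibrium: 112 − 0.42Q = 4 + 0.35Q → Q* = 140.2597, P* = 53.0909.
With the tax, the buyer price exceeds the seller price by 43: (112 − 0.42Q) − (4 + 0.35Q) = 43 → Q' = 84.4156.
ΔQ = 140.2597 − 84.4156 = 55.8441; the wedge equals the tax, 43.
DWL = ½ × 55.8441 × 43 = 1200.65.

1200.65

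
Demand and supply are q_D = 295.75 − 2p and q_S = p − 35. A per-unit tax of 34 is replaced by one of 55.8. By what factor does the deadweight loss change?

In inverse form: demand p = 147.875 − 0.5q, supply p = 35 + q.
Competitive equilibrium: 147.875 − 0.5q = 35 + q → q* = 75.25, p* = 110.25.
For a per-unit tax t: Δq = t/1.5, so DWL = ½·t·(t/1.5) = t²/3.
At t = 34: DWL = 385.333. At t = 55.8: DWL = 1037.88.
Ratio = (55.8/34)² = 2.693.

2.693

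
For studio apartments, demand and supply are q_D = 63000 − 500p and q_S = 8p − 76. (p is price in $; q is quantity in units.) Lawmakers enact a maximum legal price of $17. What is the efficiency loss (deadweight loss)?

$46672.66

In inverse form: demand p = 126 − 0.002q, supply p = 9.5 + 0.125q.
Competitive equilibrium: 126 − 0.002q = 9.5 + 0.125q → q* = 917.322835, p* = 124.165354.
At the ceiling p = 17, quantity supplied = (17 − 9.5)/0.125 = 60.
Willingness to pay at q' = 60: 126 − 0.002·60 = 125.88.
Δq = 917.322835 − 60 = 857.322835; wedge = 125.88 − 17 = 108.88.
Welfare loss = ½ × 857.322835 × 108.88 = $46672.66.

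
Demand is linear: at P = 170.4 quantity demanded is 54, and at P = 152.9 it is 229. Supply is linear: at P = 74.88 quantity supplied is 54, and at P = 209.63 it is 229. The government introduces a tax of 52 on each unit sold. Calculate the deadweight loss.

Demand slope = (152.9 − 170.4)/(229 − 54) = −0.1, so P = 175.8 − 0.1Q.
Supply slope = (209.63 − 74.88)/(229 − 54) = 0.77, so P = 33.3 + 0.77Q.
Competitive equilibrium: 175.8 − 0.1Q = 33.3 + 0.77Q → Q* = 163.7931, P* = 159.4207.
With the tax, the buyer price exceeds the seller price by 52: (175.8 − 0.1Q) − (33.3 + 0.77Q) = 52 → Q' = 104.023.
ΔQ = 163.7931 − 104.023 = 59.7701; the wedge equals the tax, 52.
DWL = ½ × 59.7701 × 52 = 1554.02.

1554.02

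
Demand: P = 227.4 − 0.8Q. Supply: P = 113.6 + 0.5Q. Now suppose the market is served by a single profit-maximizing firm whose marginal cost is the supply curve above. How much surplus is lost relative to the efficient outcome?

722.86

Competitive equilibrium: 227.4 − 0.8Q = 113.6 + 0.5Q → Q* = 87.5385, P* = 157.3692.
Marginal revenue: MR = 227.4 − 1.6Q. Set MR = MC: 227.4 − 1.6Q = 113.6 + 0.5Q → Q_m = 54.1905.
Price P_m = 227.4 − 0.8·54.1905 = 184.0476; MC(Q_m) = 113.6 + 0.5·54.1905 = 140.6953.
Competitive Q* = 87.5385, so ΔQ = 33.348; wedge = 184.0476 − 140.6953 = 43.3523.
Deadweight loss = ½ × 33.348 × 43.3523 = 722.86.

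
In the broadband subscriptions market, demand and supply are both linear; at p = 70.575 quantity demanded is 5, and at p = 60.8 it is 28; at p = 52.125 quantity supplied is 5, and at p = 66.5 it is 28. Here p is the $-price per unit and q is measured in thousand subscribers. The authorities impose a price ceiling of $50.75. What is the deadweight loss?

Demand slope = (60.8 − 70.575)/(28 − 5) = −0.425, so p = 72.7 − 0.425q.
Supply slope = (66.5 − 52.125)/(28 − 5) = 0.625, so p = 49 + 0.625q.
Competitive equilibrium: 72.7 − 0.425q = 49 + 0.625q → q* = 22.5714, p* = 63.1071.
At the ceiling p = 50.75, quantity supplied = (50.75 − 49)/0.625 = 2.8.
Willingness to pay at q' = 2.8: 72.7 − 0.425·2.8 = 71.51.
Δq = 22.5714 − 2.8 = 19.7714; wedge = 71.51 − 50.75 = 20.76.
Deadweight loss = ½ × 19.7714 × 20.76 = $205.23 thousand.

$205.23 thousand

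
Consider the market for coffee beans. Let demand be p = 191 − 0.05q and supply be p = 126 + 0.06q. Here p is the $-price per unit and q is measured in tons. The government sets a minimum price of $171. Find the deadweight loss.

Competitive equilibrium: 191 − 0.05q = 126 + 0.06q → q* = 590.9091, p* = 161.4545.
At the floor p = 171, quantity demanded = (191 − 171)/0.05 = 400.
Sellers' marginal cost at q' = 400: 126 + 0.06·400 = 150.
Δq = 590.9091 − 400 = 190.9091; wedge = 171 − 150 = 21.
DWL = ½ × 190.9091 × 21 = $2004.55.

$2004.55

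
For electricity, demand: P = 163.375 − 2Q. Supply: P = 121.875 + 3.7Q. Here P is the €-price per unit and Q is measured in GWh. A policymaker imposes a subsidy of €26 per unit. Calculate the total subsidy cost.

Competitive equilibrium: 163.375 − 2Q = 121.875 + 3.7Q → Q* = 7.2807, P* = 148.8136.
The subsidy lowers effective supply by 26: P = 95.875 + 3.7Q.
New quantity: 163.375 − 2Q = 95.875 + 3.7Q → Q' = 11.8421.
Total subsidy cost = 26 × 11.8421 = €307.89.

€307.89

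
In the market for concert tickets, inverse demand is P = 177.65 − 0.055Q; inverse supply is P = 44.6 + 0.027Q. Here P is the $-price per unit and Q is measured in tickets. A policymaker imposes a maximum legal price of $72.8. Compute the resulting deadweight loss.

$13702.97

Competitive equilibrium: 177.65 − 0.055Q = 44.6 + 0.027Q → Q* = 1622.56098, P* = 88.40915.
At the ceiling P = 72.8, quantity supplied = (72.8 − 44.6)/0.027 = 1044.44444.
Willingness to pay at Q' = 1044.44444: 177.65 − 0.055·1044.44444 = 120.20556.
ΔQ = 1622.56098 − 1044.44444 = 578.11654; wedge = 120.20556 − 72.8 = 47.40556.
Deadweight loss = ½ × 578.11654 × 47.40556 = $13702.97.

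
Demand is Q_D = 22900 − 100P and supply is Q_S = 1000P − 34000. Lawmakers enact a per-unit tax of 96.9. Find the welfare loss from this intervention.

In inverse form: demand P = 229 − 0.01Q, supply P = 34 + 0.001Q.
Competitive equilibrium: 229 − 0.01Q = 34 + 0.001Q → Q* = 17727.2727, P* = 51.7273.
With the tax, the buyer price exceeds the seller price by 96.9: (229 − 0.01Q) − (34 + 0.001Q) = 96.9 → Q' = 8918.1818.
ΔQ = 17727.2727 − 8918.1818 = 8809.0909; the wedge equals the tax, 96.9.
DWL = ½ × 8809.0909 × 96.9 = 426800.45.

426800.45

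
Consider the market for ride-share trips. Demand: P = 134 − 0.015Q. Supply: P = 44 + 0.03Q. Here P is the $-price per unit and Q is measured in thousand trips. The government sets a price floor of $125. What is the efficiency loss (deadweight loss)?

$44100 thousand

Competitive equilibrium: 134 − 0.015Q = 44 + 0.03Q → Q* = 2000, P* = 104.
At the floor P = 125, quantity demanded = (134 − 125)/0.015 = 600.
Sellers' marginal cost at Q' = 600: 44 + 0.03·600 = 62.
ΔQ = 2000 − 600 = 1400; wedge = 125 − 62 = 63.
Deadweight loss = ½ × 1400 × 63 = $44100 thousand.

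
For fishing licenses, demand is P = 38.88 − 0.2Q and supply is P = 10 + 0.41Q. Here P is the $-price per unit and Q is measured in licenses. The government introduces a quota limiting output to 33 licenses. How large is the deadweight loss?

$62.76

Competitive equilibrium: 38.88 − 0.2Q = 10 + 0.41Q → Q* = 47.3443, P* = 29.4111.
At Q = 33: demand price = 38.88 − 0.2·33 = 32.28; supply price = 10 + 0.41·33 = 23.53.
ΔQ = 47.3443 − 33 = 14.3443; wedge = 32.28 − 23.53 = 8.75.
The triangle = ½ × 14.3443 × 8.75 = $62.76.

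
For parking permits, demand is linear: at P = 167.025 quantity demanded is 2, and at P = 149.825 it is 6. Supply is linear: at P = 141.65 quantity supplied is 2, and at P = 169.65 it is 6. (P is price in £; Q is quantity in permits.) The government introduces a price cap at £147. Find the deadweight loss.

£12.40

Demand slope = (149.825 − 167.025)/(6 − 2) = −4.3, so P = 175.625 − 4.3Q.
Supply slope = (169.65 − 141.65)/(6 − 2) = 7, so P = 127.65 + 7Q.
Competitive equilibrium: 175.625 − 4.3Q = 127.65 + 7Q → Q* = 4.2456, P* = 157.369.
At the ceiling P = 147, quantity supplied = (147 − 127.65)/7 = 2.7643.
Willingness to pay at Q' = 2.7643: 175.625 − 4.3·2.7643 = 163.7385.
ΔQ = 4.2456 − 2.7643 = 1.4813; wedge = 163.7385 − 147 = 16.7385.
Deadweight loss = ½ × 1.4813 × 16.7385 = £12.40.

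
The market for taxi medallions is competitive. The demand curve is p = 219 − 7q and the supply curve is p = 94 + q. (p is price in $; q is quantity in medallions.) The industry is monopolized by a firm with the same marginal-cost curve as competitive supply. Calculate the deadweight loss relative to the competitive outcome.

$212.67

Competitive equilibrium: 219 − 7q = 94 + q → q* = 15.625, p* = 109.625.
Marginal revenue: MR = 219 − 14q. Set MR = MC: 219 − 14q = 94 + q → q_m = 8.33333.
Price p_m = 219 − 7·8.33333 = 160.66669; MC(q_m) = 94 + 1·8.33333 = 102.33333.
Competitive q* = 15.625, so Δq = 7.29167; wedge = 160.66669 − 102.33333 = 58.33336.
Deadweight loss = ½ × 7.29167 × 58.33336 = $212.67.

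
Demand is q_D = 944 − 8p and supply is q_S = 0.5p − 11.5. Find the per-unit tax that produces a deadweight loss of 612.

51

In inverse form: demand p = 118 − 0.125q, supply p = 23 + 2q.
Competitive equilibrium: 118 − 0.125q = 23 + 2q → q* = 44.7059, p* = 112.4118.
A tax t gives Δq = t/2.125 and wedge t, so DWL = t²/4.25.
t²/4.25 = 612 → t² = 2601 → t = 51.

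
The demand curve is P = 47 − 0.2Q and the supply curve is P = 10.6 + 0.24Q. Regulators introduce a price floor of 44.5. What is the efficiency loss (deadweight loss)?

1085.01

Competitive equilibrium: 47 − 0.2Q = 10.6 + 0.24Q → Q* = 82.7273, P* = 30.4545.
At the floor P = 44.5, quantity demanded = (47 − 44.5)/0.2 = 12.5.
Sellers' marginal cost at Q' = 12.5: 10.6 + 0.24·12.5 = 13.6.
ΔQ = 82.7273 − 12.5 = 70.2273; wedge = 44.5 − 13.6 = 30.9.
Welfare loss = ½ × 70.2273 × 30.9 = 1085.01.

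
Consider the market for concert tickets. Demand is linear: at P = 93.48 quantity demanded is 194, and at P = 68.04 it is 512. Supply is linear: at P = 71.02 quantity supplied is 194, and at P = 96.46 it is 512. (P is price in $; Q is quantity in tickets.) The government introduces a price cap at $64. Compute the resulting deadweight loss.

$4163.28

Demand slope = (68.04 − 93.48)/(512 − 194) = −0.08, so P = 109 − 0.08Q.
Supply slope = (96.46 − 71.02)/(512 − 194) = 0.08, so P = 55.5 + 0.08Q.
Competitive equilibrium: 109 − 0.08Q = 55.5 + 0.08Q → Q* = 334.375, P* = 82.25.
At the ceiling P = 64, quantity supplied = (64 − 55.5)/0.08 = 106.25.
Willingness to pay at Q' = 106.25: 109 − 0.08·106.25 = 100.5.
ΔQ = 334.375 − 106.25 = 228.125; wedge = 100.5 − 64 = 36.5.
Deadweight loss = ½ × 228.125 × 36.5 = $4163.28.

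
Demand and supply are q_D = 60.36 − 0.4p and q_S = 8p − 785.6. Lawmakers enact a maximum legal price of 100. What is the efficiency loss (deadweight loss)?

In inverse form: demand p = 150.9 − 2.5q, supply p = 98.2 + 0.125q.
Competitive equilibrium: 150.9 − 2.5q = 98.2 + 0.125q → q* = 20.0762, p* = 100.7095.
At the ceiling p = 100, quantity supplied = (100 − 98.2)/0.125 = 14.4.
Willingness to pay at q' = 14.4: 150.9 − 2.5·14.4 = 114.9.
Δq = 20.0762 − 14.4 = 5.6762; wedge = 114.9 − 100 = 14.9.
The triangle = ½ × 5.6762 × 14.9 = 42.29.

42.29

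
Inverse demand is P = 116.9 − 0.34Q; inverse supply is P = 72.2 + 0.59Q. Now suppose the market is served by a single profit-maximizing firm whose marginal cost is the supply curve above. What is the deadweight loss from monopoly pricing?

76.99

Competitive equilibrium: 116.9 − 0.34Q = 72.2 + 0.59Q → Q* = 48.0645, P* = 100.5581.
Marginal revenue: MR = 116.9 − 0.68Q. Set MR = MC: 116.9 − 0.68Q = 72.2 + 0.59Q → Q_m = 35.1969.
Price P_m = 116.9 − 0.34·35.1969 = 104.9331; MC(Q_m) = 72.2 + 0.59·35.1969 = 92.9662.
Competitive Q* = 48.0645, so ΔQ = 12.8676; wedge = 104.9331 − 92.9662 = 11.9669.
The triangle = ½ × 12.8676 × 11.9669 = 76.99.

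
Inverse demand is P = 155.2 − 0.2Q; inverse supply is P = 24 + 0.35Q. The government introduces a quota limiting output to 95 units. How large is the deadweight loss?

5666.46

Competitive equilibrium: 155.2 − 0.2Q = 24 + 0.35Q → Q* = 238.5455, P* = 107.4909.
At Q = 95: demand price = 155.2 − 0.2·95 = 136.2; supply price = 24 + 0.35·95 = 57.25.
ΔQ = 238.5455 − 95 = 143.5455; wedge = 136.2 − 57.25 = 78.95.
DWL = ½ × 143.5455 × 78.95 = 5666.46.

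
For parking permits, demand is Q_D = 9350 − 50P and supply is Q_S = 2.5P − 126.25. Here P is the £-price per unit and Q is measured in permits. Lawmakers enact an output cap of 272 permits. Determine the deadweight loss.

£589.89

In inverse form: demand P = 187 − 0.02Q, supply P = 50.5 + 0.4Q.
Competitive equilibrium: 187 − 0.02Q = 50.5 + 0.4Q → Q* = 325, P* = 180.5.
At Q = 272: demand price = 187 − 0.02·272 = 181.56; supply price = 50.5 + 0.4·272 = 159.3.
ΔQ = 325 − 272 = 53; wedge = 181.56 − 159.3 = 22.26.
Welfare loss = ½ × 53 × 22.26 = £589.89.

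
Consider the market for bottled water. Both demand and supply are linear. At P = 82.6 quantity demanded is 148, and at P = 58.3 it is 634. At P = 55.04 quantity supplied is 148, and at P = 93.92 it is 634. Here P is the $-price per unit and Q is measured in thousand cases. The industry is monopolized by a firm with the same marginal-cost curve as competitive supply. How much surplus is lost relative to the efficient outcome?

Demand slope = (58.3 − 82.6)/(634 − 148) = −0.05, so P = 90 − 0.05Q.
Supply slope = (93.92 − 55.04)/(634 − 148) = 0.08, so P = 43.2 + 0.08Q.
Competitive equilibrium: 90 − 0.05Q = 43.2 + 0.08Q → Q* = 360, P* = 72.
Marginal revenue: MR = 90 − 0.1Q. Set MR = MC: 90 − 0.1Q = 43.2 + 0.08Q → Q_m = 260.
Price P_m = 90 − 0.05·260 = 77; MC(Q_m) = 43.2 + 0.08·260 = 64.
Competitive Q* = 360, so ΔQ = 100; wedge = 77 − 64 = 13.
The triangle = ½ × 100 × 13 = $650 thousand.

$650 thousand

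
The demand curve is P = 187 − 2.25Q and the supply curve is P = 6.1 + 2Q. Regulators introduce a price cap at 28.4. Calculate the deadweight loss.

Competitive equilibrium: 187 − 2.25Q = 6.1 + 2Q → Q* = 42.5647, P* = 91.2294.
At the ceiling P = 28.4, quantity supplied = (28.4 − 6.1)/2 = 11.15.
Willingness to pay at Q' = 11.15: 187 − 2.25·11.15 = 161.9125.
ΔQ = 42.5647 − 11.15 = 31.4147; wedge = 161.9125 − 28.4 = 133.5125.
DWL = ½ × 31.4147 × 133.5125 = 2097.13.

2097.13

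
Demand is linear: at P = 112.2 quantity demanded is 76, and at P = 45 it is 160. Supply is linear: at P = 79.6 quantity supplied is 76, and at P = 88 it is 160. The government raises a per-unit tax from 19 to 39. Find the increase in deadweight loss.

644.44

Demand slope = (45 − 112.2)/(160 − 76) = −0.8, so P = 173 − 0.8Q.
Supply slope = (88 − 79.6)/(160 − 76) = 0.1, so P = 72 + 0.1Q.
Competitive equilibrium: 173 − 0.8Q = 72 + 0.1Q → Q* = 112.2222, P* = 83.2222.
For a per-unit tax t: ΔQ = t/0.9, so DWL = ½·t·(t/0.9) = t²/1.8.
At t = 19: DWL = 200.556. At t = 39: DWL = 845.
Increase = 845 − 200.556 = 644.44.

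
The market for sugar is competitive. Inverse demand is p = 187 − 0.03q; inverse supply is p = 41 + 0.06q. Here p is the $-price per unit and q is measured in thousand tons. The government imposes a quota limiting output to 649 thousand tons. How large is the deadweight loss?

Competitive equilibrium: 187 − 0.03q = 41 + 0.06q → q* = 1622.2222, p* = 138.3333.
At q = 649: demand price = 187 − 0.03·649 = 167.53; supply price = 41 + 0.06·649 = 79.94.
Δq = 1622.2222 − 649 = 973.2222; wedge = 167.53 − 79.94 = 87.59.
The triangle = ½ × 973.2222 × 87.59 = $42622.27 thousand.

$42622.27 thousand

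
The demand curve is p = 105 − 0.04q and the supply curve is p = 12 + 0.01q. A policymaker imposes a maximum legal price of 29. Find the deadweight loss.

640

Competitive equilibrium: 105 − 0.04q = 12 + 0.01q → q* = 1860, p* = 30.6.
At the ceiling p = 29, quantity supplied = (29 − 12)/0.01 = 1700.
Willingness to pay at q' = 1700: 105 − 0.04·1700 = 37.
Δq = 1860 − 1700 = 160; wedge = 37 − 29 = 8.
Deadweight loss = ½ × 160 × 8 = 640.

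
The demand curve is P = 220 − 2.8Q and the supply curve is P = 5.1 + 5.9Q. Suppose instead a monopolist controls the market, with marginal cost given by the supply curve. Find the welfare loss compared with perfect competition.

157.34

Competitive equilibrium: 220 − 2.8Q = 5.1 + 5.9Q → Q* = 24.7011, P* = 150.8368.
Marginal revenue: MR = 220 − 5.6Q. Set MR = MC: 220 − 5.6Q = 5.1 + 5.9Q → Q_m = 18.687.
Price P_m = 220 − 2.8·18.687 = 167.6764; MC(Q_m) = 5.1 + 5.9·18.687 = 115.3533.
Competitive Q* = 24.7011, so ΔQ = 6.0141; wedge = 167.6764 − 115.3533 = 52.3231.
Welfare loss = ½ × 6.0141 × 52.3231 = 157.34.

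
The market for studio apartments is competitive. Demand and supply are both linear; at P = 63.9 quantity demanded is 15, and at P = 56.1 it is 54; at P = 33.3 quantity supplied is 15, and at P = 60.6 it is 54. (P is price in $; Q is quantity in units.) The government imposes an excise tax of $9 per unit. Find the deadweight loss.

$45

Demand slope = (56.1 − 63.9)/(54 − 15) = −0.2, so P = 66.9 − 0.2Q.
Supply slope = (60.6 − 33.3)/(54 − 15) = 0.7, so P = 22.8 + 0.7Q.
Competitive equilibrium: 66.9 − 0.2Q = 22.8 + 0.7Q → Q* = 49, P* = 57.1.
With the tax, the buyer price exceeds the seller price by 9: (66.9 − 0.2Q) − (22.8 + 0.7Q) = 9 → Q' = 39.
ΔQ = 49 − 39 = 10; the wedge equals the tax, 9.
The triangle = ½ × 10 × 9 = $45.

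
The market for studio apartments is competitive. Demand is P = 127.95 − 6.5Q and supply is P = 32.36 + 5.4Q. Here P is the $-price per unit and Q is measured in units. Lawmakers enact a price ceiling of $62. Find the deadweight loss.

$38.50

Competitive equilibrium: 127.95 − 6.5Q = 32.36 + 5.4Q → Q* = 8.0328, P* = 75.737.
At the ceiling P = 62, quantity supplied = (62 − 32.36)/5.4 = 5.4889.
Willingness to pay at Q' = 5.4889: 127.95 − 6.5·5.4889 = 92.2722.
ΔQ = 8.0328 − 5.4889 = 2.5439; wedge = 92.2722 − 62 = 30.2722.
Deadweight loss = ½ × 2.5439 × 30.2722 = $38.50.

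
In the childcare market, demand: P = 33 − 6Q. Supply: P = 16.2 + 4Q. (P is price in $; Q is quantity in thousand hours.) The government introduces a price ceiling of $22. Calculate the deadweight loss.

Competitive equilibrium: 33 − 6Q = 16.2 + 4Q → Q* = 1.68, P* = 22.92.
At the ceiling P = 22, quantity supplied = (22 − 16.2)/4 = 1.45.
Willingness to pay at Q' = 1.45: 33 − 6·1.45 = 24.3.
ΔQ = 1.68 − 1.45 = 0.23; wedge = 24.3 − 22 = 2.3.
Deadweight loss = ½ × 0.23 × 2.3 = $0.26 thousand.

$0.26 thousand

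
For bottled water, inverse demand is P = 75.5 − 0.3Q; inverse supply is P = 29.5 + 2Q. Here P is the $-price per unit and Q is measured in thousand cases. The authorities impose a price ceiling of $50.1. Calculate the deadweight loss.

Competitive equilibrium: 75.5 − 0.3Q = 29.5 + 2Q → Q* = 20, P* = 69.5.
At the ceiling P = 50.1, quantity supplied = (50.1 − 29.5)/2 = 10.3.
Willingness to pay at Q' = 10.3: 75.5 − 0.3·10.3 = 72.41.
ΔQ = 20 − 10.3 = 9.7; wedge = 72.41 − 50.1 = 22.31.
Welfare loss = ½ × 9.7 × 22.31 = $108.20 thousand.

$108.20 thousand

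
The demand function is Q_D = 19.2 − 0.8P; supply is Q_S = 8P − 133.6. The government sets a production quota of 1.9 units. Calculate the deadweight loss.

7.99

In inverse form: demand P = 24 − 1.25Q, supply P = 16.7 + 0.125Q.
Competitive equilibrium: 24 − 1.25Q = 16.7 + 0.125Q → Q* = 5.3091, P* = 17.3636.
At Q = 1.9: demand price = 24 − 1.25·1.9 = 21.625; supply price = 16.7 + 0.125·1.9 = 16.9375.
ΔQ = 5.3091 − 1.9 = 3.4091; wedge = 21.625 − 16.9375 = 4.6875.
Deadweight loss = ½ × 3.4091 × 4.6875 = 7.99.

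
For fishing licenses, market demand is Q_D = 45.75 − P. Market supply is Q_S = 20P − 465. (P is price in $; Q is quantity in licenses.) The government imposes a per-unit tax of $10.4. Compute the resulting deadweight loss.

$51.50

In inverse form: demand P = 45.75 − Q, supply P = 23.25 + 0.05Q.
Competitive equilibrium: 45.75 − Q = 23.25 + 0.05Q → Q* = 21.4286, P* = 24.3214.
With the tax, the buyer price exceeds the seller price by 10.4: (45.75 − Q) − (23.25 + 0.05Q) = 10.4 → Q' = 11.5238.
ΔQ = 21.4286 − 11.5238 = 9.9048; the wedge equals the tax, 10.4.
Deadweight loss = ½ × 9.9048 × 10.4 = $51.50.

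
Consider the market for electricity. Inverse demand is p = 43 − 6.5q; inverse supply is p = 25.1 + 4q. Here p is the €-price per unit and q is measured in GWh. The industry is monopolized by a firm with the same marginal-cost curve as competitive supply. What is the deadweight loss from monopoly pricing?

Competitive equilibrium: 43 − 6.5q = 25.1 + 4q → q* = 1.7048, p* = 31.919.
Marginal revenue: MR = 43 − 13q. Set MR = MC: 43 − 13q = 25.1 + 4q → q_m = 1.0529.
Price p_m = 43 − 6.5·1.0529 = 36.1562; MC(q_m) = 25.1 + 4·1.0529 = 29.3116.
Competitive q* = 1.7048, so Δq = 0.6519; wedge = 36.1562 − 29.3116 = 6.8446.
DWL = ½ × 0.6519 × 6.8446 = €2.23.

€2.23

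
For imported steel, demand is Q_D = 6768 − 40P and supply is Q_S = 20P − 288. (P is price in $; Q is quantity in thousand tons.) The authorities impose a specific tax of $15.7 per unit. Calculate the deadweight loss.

$1643.27 thousand

In inverse form: demand P = 169.2 − 0.025Q, supply P = 14.4 + 0.05Q.
Competitive equilibrium: 169.2 − 0.025Q = 14.4 + 0.05Q → Q* = 2064, P* = 117.6.
With the tax, the buyer price exceeds the seller price by 15.7: (169.2 − 0.025Q) − (14.4 + 0.05Q) = 15.7 → Q' = 1854.6667.
ΔQ = 2064 − 1854.6667 = 209.3333; the wedge equals the tax, 15.7.
DWL = ½ × 209.3333 × 15.7 = $1643.27 thousand.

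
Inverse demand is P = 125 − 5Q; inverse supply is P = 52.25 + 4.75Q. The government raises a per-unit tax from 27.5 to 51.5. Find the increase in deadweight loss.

Competitive equilibrium: 125 − 5Q = 52.25 + 4.75Q → Q* = 7.4615, P* = 87.6923.
For a per-unit tax t: ΔQ = t/9.75, so DWL = ½·t·(t/9.75) = t²/19.5.
At t = 27.5: DWL = 38.782. At t = 51.5: DWL = 136.013.
Increase = 136.013 − 38.782 = 97.23.

97.23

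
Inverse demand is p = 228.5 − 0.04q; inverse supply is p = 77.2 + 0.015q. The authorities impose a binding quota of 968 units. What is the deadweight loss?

87416.03

Competitive equilibrium: 228.5 − 0.04q = 77.2 + 0.015q → q* = 2750.9091, p* = 118.4636.
At q = 968: demand price = 228.5 − 0.04·968 = 189.78; supply price = 77.2 + 0.015·968 = 91.72.
Δq = 2750.9091 − 968 = 1782.9091; wedge = 189.78 − 91.72 = 98.06.
The triangle = ½ × 1782.9091 × 98.06 = 87416.03.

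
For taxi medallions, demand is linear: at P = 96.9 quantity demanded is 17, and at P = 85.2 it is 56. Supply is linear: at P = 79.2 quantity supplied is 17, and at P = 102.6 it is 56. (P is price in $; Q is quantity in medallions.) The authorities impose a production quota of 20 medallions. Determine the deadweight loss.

$125

Demand slope = (85.2 − 96.9)/(56 − 17) = −0.3, so P = 102 − 0.3Q.
Supply slope = (102.6 − 79.2)/(56 − 17) = 0.6, so P = 69 + 0.6Q.
Competitive equilibrium: 102 − 0.3Q = 69 + 0.6Q → Q* = 36.6667, P* = 91.
At Q = 20: demand price = 102 − 0.3·20 = 96; supply price = 69 + 0.6·20 = 81.
ΔQ = 36.6667 − 20 = 16.6667; wedge = 96 − 81 = 15.
DWL = ½ × 16.6667 × 15 = $125.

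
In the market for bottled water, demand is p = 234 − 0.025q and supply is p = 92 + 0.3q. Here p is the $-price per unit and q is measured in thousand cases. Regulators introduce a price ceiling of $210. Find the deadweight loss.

Competitive equilibrium: 234 − 0.025q = 92 + 0.3q → q* = 436.9231, p* = 223.0769.
At the ceiling p = 210, quantity supplied = (210 − 92)/0.3 = 393.3333.
Willingness to pay at q' = 393.3333: 234 − 0.025·393.3333 = 224.1667.
Δq = 436.9231 − 393.3333 = 43.5898; wedge = 224.1667 − 210 = 14.1667.
The triangle = ½ × 43.5898 × 14.1667 = $308.76 thousand.

$308.76 thousand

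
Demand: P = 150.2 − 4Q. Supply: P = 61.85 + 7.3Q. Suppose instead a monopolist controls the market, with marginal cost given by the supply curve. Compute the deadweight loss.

23.61

Competitive equilibrium: 150.2 − 4Q = 61.85 + 7.3Q → Q* = 7.8186, P* = 118.9257.
Marginal revenue: MR = 150.2 − 8Q. Set MR = MC: 150.2 − 8Q = 61.85 + 7.3Q → Q_m = 5.7745.
Price P_m = 150.2 − 4·5.7745 = 127.102; MC(Q_m) = 61.85 + 7.3·5.7745 = 104.0039.
Competitive Q* = 7.8186, so ΔQ = 2.0441; wedge = 127.102 − 104.0039 = 23.0981.
Welfare loss = ½ × 2.0441 × 23.0981 = 23.61.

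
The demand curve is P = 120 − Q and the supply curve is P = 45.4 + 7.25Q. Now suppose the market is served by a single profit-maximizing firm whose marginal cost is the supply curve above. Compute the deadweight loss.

Competitive equilibrium: 120 − Q = 45.4 + 7.25Q → Q* = 9.0424, P* = 110.9576.
Marginal revenue: MR = 120 − 2Q. Set MR = MC: 120 − 2Q = 45.4 + 7.25Q → Q_m = 8.0649.
Price P_m = 120 − 1·8.0649 = 111.9351; MC(Q_m) = 45.4 + 7.25·8.0649 = 103.8705.
Competitive Q* = 9.0424, so ΔQ = 0.9775; wedge = 111.9351 − 103.8705 = 8.0646.
The triangle = ½ × 0.9775 × 8.0646 = 3.94.

3.94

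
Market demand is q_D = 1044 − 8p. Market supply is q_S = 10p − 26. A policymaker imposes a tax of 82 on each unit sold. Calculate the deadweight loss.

14942.22

In inverse form: demand p = 130.5 − 0.125q, supply p = 2.6 + 0.1q.
Competitive equilibrium: 130.5 − 0.125q = 2.6 + 0.1q → q* = 568.4444, p* = 59.4444.
With the tax, the buyer price exceeds the seller price by 82: (130.5 − 0.125q) − (2.6 + 0.1q) = 82 → q' = 204.
Δq = 568.4444 − 204 = 364.4444; the wedge equals the tax, 82.
The triangle = ½ × 364.4444 × 82 = 14942.22.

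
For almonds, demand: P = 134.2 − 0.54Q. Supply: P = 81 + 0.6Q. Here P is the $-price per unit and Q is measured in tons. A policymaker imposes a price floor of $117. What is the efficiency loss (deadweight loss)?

$125.10

Competitive equilibrium: 134.2 − 0.54Q = 81 + 0.6Q → Q* = 46.6667, P* = 109.
At the floor P = 117, quantity demanded = (134.2 − 117)/0.54 = 31.8519.
Sellers' marginal cost at Q' = 31.8519: 81 + 0.6·31.8519 = 100.1111.
ΔQ = 46.6667 − 31.8519 = 14.8148; wedge = 117 − 100.1111 = 16.8889.
Welfare loss = ½ × 14.8148 × 16.8889 = $125.10.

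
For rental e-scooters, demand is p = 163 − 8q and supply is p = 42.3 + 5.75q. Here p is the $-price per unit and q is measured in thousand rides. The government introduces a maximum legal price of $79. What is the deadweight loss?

$39.45 thousand

Competitive equilibrium: 163 − 8q = 42.3 + 5.75q → q* = 8.7782, p* = 92.7745.
At the ceiling p = 79, quantity supplied = (79 − 42.3)/5.75 = 6.3826.
Willingness to pay at q' = 6.3826: 163 − 8·6.3826 = 111.9392.
Δq = 8.7782 − 6.3826 = 2.3956; wedge = 111.9392 − 79 = 32.9392.
The triangle = ½ × 2.3956 × 32.9392 = $39.45 thousand.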